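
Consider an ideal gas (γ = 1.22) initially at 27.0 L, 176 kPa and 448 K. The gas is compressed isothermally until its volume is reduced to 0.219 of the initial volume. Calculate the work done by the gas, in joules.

-7220 J

n = P₁V₁/(RT₁) = 176×27.0/(8.314×448) = 1.28 mol.
Isothermal: T stays 448 K; PV = const ⇒ V₂ = 5.91 L, P₂ = 804 kPa.
W = nRT ln(V₂/V₁) = 1.28×8.314×448×ln(0.219) = -7220 J.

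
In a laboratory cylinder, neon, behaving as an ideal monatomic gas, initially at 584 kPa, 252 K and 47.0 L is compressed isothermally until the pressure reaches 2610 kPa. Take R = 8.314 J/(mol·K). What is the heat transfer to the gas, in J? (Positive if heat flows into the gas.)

n = P₁V₁/(RT₁) = 584×47.0/(8.314×252) = 13.1 mol.
Isothermal: T stays 252 K; PV = const ⇒ V₂ = 10.5 L, P₂ = 2610 kPa.
ΔU = 0 (ideal gas, T constant).
W = nRT ln(V₂/V₁) = 13.1×8.314×252×ln(0.224) = -41100 J.
Q = ΔU + W = -41100 J.

-41100 J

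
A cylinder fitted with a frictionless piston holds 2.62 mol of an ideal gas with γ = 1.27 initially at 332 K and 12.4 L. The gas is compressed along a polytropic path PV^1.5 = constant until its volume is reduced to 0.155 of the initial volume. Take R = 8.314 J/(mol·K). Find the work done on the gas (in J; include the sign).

22300 J

P₁ = nRT₁/V₁ = 2.62×8.314×332/12.4 = 583 kPa.
Polytropic n=1.5: T₂ = T₁(V₁/V₂)^(n−1) = 332×(6.45)^0.50 = 843 K; P₂ = P₁(V₁/V₂)^n = 9560 kPa.
W = (P₁V₁−P₂V₂)/(n−1) = (583×12.4−9560×1.92)/0.50 = -22300 J.
Work done on the gas = −W_by = 22300 J.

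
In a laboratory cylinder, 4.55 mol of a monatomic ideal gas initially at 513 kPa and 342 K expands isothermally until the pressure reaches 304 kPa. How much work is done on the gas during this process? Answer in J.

-6770 J

V₁ = nRT₁/P₁ = 4.55×8.314×342/513 = 25.2 L.
Isothermal: T stays 342 K; PV = const ⇒ V₂ = 42.6 L, P₂ = 304 kPa.
W = nRT ln(V₂/V₁) = 4.55×8.314×342×ln(1.69) = 6770 J.
Work done on the gas = −W_by = -6770 J.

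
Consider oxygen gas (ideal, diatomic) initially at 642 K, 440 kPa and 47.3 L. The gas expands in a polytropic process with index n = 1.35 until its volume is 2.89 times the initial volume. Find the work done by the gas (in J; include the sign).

n = P₁V₁/(RT₁) = 440×47.3/(8.314×642) = 3.90 mol.
Polytropic n=1.35: T₂ = T₁(V₁/V₂)^(n−1) = 642×(0.346)^0.35 = 443 K; P₂ = P₁(V₁/V₂)^n = 105 kPa.
W = (P₁V₁−P₂V₂)/(n−1) = (440×47.3−105×137)/0.35 = 18400 J.

18400 J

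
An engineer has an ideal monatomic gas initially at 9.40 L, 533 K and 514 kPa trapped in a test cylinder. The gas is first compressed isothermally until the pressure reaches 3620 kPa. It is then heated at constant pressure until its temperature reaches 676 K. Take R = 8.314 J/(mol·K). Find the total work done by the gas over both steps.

-8140 J

n = P₁V₁/(RT₁) = 514×9.40/(8.314×533) = 1.09 mol.
Step 1 — Isothermal: T stays 533 K; PV = const ⇒ V₂ = 1.33 L, P₂ = 3620 kPa.
ΔU = 0 (ideal gas, T constant).
W = nRT ln(V₂/V₁) = 1.09×8.314×533×ln(0.142) = -9430 J.
Q = ΔU + W = -9430 J.
State after step 1: P = 3620 kPa, V = 1.33 L, T = 533 K.
Step 2 — Isobaric: P stays 3620 kPa; V/T = const ⇒ T₂ = 676 K, V₂ = 1.69 L.
W = PΔV = 3620×(1.69−1.33) kPa·L = 1300 J.
ΔU = nCvΔT = 1.09×12.5×(676−533) = 1940 J.
Q = ΔU + W = nCpΔT = 3240 J.
Net over both steps: W = -8140 J, Q = -6190 J, ΔU = 1940 J.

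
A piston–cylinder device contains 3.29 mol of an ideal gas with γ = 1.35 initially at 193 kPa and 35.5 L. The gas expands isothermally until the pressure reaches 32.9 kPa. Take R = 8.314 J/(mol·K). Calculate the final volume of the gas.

208 L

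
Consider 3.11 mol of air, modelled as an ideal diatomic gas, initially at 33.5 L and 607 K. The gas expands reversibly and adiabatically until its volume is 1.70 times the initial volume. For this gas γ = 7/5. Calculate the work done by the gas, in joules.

P₁ = nRT₁/V₁ = 3.11×8.314×607/33.5 = 469 kPa.
Adiabatic: TV^(γ−1) = const ⇒ T₂ = 607×(0.588)^0.400 = 491 K; PV^γ = const ⇒ P₂ = 223 kPa.
ΔU = nCvΔT = 3.11×20.8×(491−607) = -7500 J.
Q = 0 for an adiabatic process, so W = −ΔU = 7500 J.

7500 J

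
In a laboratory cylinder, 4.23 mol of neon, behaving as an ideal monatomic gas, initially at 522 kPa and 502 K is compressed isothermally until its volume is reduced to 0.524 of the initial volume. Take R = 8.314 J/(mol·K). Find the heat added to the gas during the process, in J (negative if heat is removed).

V₁ = nRT₁/P₁ = 4.23×8.314×502/522 = 33.8 L.
Isothermal: T stays 502 K; PV = const ⇒ V₂ = 17.7 L, P₂ = 996 kPa.
ΔU = 0 (ideal gas, T constant).
W = nRT ln(V₂/V₁) = 4.23×8.314×502×ln(0.524) = -11400 J.
Q = ΔU + W = -11400 J.

-11400 J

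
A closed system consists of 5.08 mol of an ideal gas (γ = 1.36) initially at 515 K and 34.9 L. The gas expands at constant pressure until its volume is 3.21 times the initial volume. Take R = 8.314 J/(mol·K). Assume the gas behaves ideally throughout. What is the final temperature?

P₁ = nRT₁/V₁ = 5.08×8.314×515/34.9 = 623 kPa.
Isobaric: P stays 623 kPa; V/T = const ⇒ T₂ = 1650 K, V₂ = 112 L.

1650 K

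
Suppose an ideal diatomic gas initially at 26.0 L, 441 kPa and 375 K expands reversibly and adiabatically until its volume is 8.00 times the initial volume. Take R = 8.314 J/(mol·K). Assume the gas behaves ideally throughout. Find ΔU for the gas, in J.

n = P₁V₁/(RT₁) = 441×26.0/(8.314×375) = 3.68 mol.
Adiabatic: TV^(γ−1) = const ⇒ T₂ = 375×(0.125)^0.400 = 163 K; PV^γ = const ⇒ P₂ = 24.0 kPa.
For an ideal gas ΔU = nCvΔT with Cv = (5/2)R = 20.8 J/(mol·K).
ΔU = 3.68×20.8×(163−375) = -16200 J.

-16200 J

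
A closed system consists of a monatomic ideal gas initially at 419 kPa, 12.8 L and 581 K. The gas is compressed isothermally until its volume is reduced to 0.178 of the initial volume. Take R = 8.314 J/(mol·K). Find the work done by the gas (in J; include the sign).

-9260 J

n = P₁V₁/(RT₁) = 419×12.8/(8.314×581) = 1.11 mol.
Isothermal: T stays 581 K; PV = const ⇒ V₂ = 2.28 L, P₂ = 2350 kPa.
W = nRT ln(V₂/V₁) = 1.11×8.314×581×ln(0.178) = -9260 J.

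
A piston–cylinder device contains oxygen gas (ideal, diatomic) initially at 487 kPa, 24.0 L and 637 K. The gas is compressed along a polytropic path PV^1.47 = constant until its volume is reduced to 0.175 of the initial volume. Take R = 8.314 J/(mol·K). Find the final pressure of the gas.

Polytropic n=1.47: T₂ = T₁(V₁/V₂)^(n−1) = 637×(5.71)^0.47 = 1450 K; P₂ = P₁(V₁/V₂)^n = 6310 kPa.

6310 kPa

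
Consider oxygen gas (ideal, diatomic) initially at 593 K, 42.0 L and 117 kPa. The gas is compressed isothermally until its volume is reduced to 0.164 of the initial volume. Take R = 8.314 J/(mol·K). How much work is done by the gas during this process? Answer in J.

n = P₁V₁/(RT₁) = 117×42.0/(8.314×593) = 0.997 mol.
Isothermal: T stays 593 K; PV = const ⇒ V₂ = 6.89 L, P₂ = 713 kPa.
W = nRT ln(V₂/V₁) = 0.997×8.314×593×ln(0.164) = -8880 J.

-8880 J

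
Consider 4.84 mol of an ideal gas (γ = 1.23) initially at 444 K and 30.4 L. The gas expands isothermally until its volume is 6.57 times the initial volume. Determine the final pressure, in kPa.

89.5 kPa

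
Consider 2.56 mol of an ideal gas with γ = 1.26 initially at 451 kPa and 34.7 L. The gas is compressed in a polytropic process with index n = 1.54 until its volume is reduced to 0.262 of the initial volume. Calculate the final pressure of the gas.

T₁ = P₁V₁/(nR) = 451×34.7/(2.56×8.314) = 735 K.
Polytropic n=1.54: T₂ = T₁(V₁/V₂)^(n−1) = 735×(3.82)^0.54 = 1520 K; P₂ = P₁(V₁/V₂)^n = 3550 kPa.

3550 kPa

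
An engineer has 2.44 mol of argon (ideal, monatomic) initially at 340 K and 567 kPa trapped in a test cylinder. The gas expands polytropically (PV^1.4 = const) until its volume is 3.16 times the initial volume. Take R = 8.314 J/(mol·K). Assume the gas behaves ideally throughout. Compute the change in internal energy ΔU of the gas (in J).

V₁ = nRT₁/P₁ = 2.44×8.314×340/567 = 12.2 L.
Polytropic n=1.4: T₂ = T₁(V₁/V₂)^(n−1) = 340×(0.316)^0.40 = 215 K; P₂ = P₁(V₁/V₂)^n = 113 kPa.
For an ideal gas ΔU = nCvΔT with Cv = (3/2)R = 12.5 J/(mol·K).
ΔU = 2.44×12.5×(215−340) = -3820 J.

-3820 J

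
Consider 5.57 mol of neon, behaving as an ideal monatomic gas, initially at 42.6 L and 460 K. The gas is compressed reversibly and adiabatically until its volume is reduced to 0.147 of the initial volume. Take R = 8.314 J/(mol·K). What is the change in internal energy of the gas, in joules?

P₁ = nRT₁/V₁ = 5.57×8.314×460/42.6 = 500 kPa.
Adiabatic: TV^(γ−1) = const ⇒ T₂ = 460×(6.80)^0.667 = 1650 K; PV^γ = const ⇒ P₂ = 12200 kPa.
For an ideal gas ΔU = nCvΔT with Cv = (3/2)R = 12.5 J/(mol·K).
ΔU = 5.57×12.5×(1650−460) = 82800 J.

82800 J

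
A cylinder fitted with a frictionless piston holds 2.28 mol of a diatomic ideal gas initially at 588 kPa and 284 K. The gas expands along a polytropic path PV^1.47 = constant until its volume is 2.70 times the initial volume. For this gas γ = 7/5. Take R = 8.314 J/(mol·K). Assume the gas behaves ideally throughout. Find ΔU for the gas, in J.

-5020 J

V₁ = nRT₁/P₁ = 2.28×8.314×284/588 = 9.16 L.
Polytropic n=1.47: T₂ = T₁(V₁/V₂)^(n−1) = 284×(0.370)^0.47 = 178 K; P₂ = P₁(V₁/V₂)^n = 137 kPa.
For an ideal gas ΔU = nCvΔT with Cv = (5/2)R = 20.8 J/(mol·K).
ΔU = 2.28×20.8×(178−284) = -5020 J.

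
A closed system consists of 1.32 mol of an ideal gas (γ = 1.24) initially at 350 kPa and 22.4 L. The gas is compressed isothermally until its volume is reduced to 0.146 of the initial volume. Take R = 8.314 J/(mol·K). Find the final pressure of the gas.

T₁ = P₁V₁/(nR) = 350×22.4/(1.32×8.314) = 714 K.
Isothermal: T stays 714 K; PV = const ⇒ V₂ = 3.27 L, P₂ = 2400 kPa.

2400 kPa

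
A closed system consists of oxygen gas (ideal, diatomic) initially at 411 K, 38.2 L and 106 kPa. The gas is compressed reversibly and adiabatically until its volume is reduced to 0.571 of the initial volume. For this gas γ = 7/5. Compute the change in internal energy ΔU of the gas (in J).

n = P₁V₁/(RT₁) = 106×38.2/(8.314×411) = 1.18 mol.
Adiabatic: TV^(γ−1) = const ⇒ T₂ = 411×(1.75)^0.400 = 514 K; PV^γ = const ⇒ P₂ = 232 kPa.
For an ideal gas ΔU = nCvΔT with Cv = (5/2)R = 20.8 J/(mol·K).
ΔU = 1.18×20.8×(514−411) = 2540 J.

2540 J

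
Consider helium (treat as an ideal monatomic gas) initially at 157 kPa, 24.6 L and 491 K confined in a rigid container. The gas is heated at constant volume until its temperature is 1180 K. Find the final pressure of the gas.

Isochoric: V stays 24.6 L; P/T = const ⇒ T₂ = 1180 K, P₂ = 377 kPa.

377 kPa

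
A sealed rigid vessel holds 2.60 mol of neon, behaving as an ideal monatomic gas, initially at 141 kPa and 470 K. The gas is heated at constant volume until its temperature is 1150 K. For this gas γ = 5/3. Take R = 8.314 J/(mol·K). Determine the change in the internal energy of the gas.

22000 J

V₁ = nRT₁/P₁ = 2.60×8.314×470/141 = 72.1 L.
Isochoric: V stays 72.1 L; P/T = const ⇒ T₂ = 1150 K, P₂ = 345 kPa.
For an ideal gas ΔU = nCvΔT with Cv = (3/2)R = 12.5 J/(mol·K).
ΔU = 2.60×12.5×(1150−470) = 22000 J.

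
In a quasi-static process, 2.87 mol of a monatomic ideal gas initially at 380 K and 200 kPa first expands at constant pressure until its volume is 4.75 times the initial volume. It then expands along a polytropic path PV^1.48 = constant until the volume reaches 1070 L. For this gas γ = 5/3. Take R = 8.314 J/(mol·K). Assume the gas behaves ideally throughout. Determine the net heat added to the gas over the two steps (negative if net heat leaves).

V₁ = nRT₁/P₁ = 2.87×8.314×380/200 = 45.3 L.
Step 1 — Isobaric: P stays 200 kPa; V/T = const ⇒ T₂ = 1800 K, V₂ = 215 L.
W = PΔV = 200×(215−45.3) kPa·L = 34000 J.
ΔU = nCvΔT = 2.87×12.5×(1800−380) = 51000 J.
Q = ΔU + W = nCpΔT = 85000 J.
State after step 1: P = 200 kPa, V = 215 L, T = 1800 K.
Step 2 — Polytropic n=1.48: T₂ = T₁(V₁/V₂)^(n−1) = 1800×(0.201)^0.48 = 836 K; P₂ = P₁(V₁/V₂)^n = 18.6 kPa.
W = (P₁V₁−P₂V₂)/(n−1) = (200×215−18.6×1070)/0.48 = 48200 J.
ΔU = nCvΔT = 2.87×12.5×(836−1800) = -34700 J.
Q = ΔU + W = 13500 J.
Net over both steps: W = 82200 J, Q = 98500 J, ΔU = 16300 J.

98500 J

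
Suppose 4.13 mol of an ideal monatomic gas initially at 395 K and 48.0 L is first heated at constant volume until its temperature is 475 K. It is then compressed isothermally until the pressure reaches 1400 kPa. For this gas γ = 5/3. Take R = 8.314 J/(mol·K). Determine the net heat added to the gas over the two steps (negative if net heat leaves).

P₁ = nRT₁/V₁ = 4.13×8.314×395/48.0 = 283 kPa.
Step 1 — Isochoric: V stays 48.0 L; P/T = const ⇒ T₂ = 475 K, P₂ = 340 kPa.
W = 0 (no volume change).
ΔU = nCvΔT = 4.13×12.5×(475−395) = 4120 J.
Q = ΔU = 4120 J.
State after step 1: P = 340 kPa, V = 48.0 L, T = 475 K.
Step 2 — Isothermal: T stays 475 K; PV = const ⇒ V₂ = 11.6 L, P₂ = 1400 kPa.
ΔU = 0 (ideal gas, T constant).
W = nRT ln(V₂/V₁) = 4.13×8.314×475×ln(0.243) = -23100 J.
Q = ΔU + W = -23100 J.
Net over both steps: W = -23100 J, Q = -19000 J, ΔU = 4120 J.

-19000 J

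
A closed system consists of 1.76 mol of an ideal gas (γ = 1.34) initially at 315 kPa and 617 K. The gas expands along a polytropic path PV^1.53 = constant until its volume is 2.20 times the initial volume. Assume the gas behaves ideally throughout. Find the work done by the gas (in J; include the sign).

5820 J

V₁ = nRT₁/P₁ = 1.76×8.314×617/315 = 28.7 L.
Polytropic n=1.53: T₂ = T₁(V₁/V₂)^(n−1) = 617×(0.455)^0.53 = 406 K; P₂ = P₁(V₁/V₂)^n = 94.3 kPa.
W = (P₁V₁−P₂V₂)/(n−1) = (315×28.7−94.3×63.1)/0.53 = 5820 J.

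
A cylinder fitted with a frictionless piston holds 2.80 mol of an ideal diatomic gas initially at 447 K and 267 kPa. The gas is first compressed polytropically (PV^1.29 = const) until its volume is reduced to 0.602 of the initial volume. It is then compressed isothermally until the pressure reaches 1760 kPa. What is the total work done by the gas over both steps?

-20500 J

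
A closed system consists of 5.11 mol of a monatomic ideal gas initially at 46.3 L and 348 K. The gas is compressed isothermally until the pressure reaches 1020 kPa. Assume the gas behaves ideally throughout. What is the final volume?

P₁ = nRT₁/V₁ = 5.11×8.314×348/46.3 = 319 kPa.
Isothermal: T stays 348 K; PV = const ⇒ V₂ = 14.5 L, P₂ = 1020 kPa.

14.5 L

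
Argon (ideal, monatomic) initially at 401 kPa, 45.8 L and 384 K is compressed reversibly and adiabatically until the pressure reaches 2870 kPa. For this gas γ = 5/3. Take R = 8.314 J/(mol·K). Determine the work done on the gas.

33000 J

n = P₁V₁/(RT₁) = 401×45.8/(8.314×384) = 5.75 mol.
Adiabatic: T₂/T₁ = (P₂/P₁)^((γ−1)/γ) ⇒ T₂ = 384×(7.16)^0.400 = 844 K; V₂ = 14.1 L.
ΔU = nCvΔT = 5.75×12.5×(844−384) = 33000 J.
Q = 0 for an adiabatic process, so W = −ΔU = -33000 J.
Work done on the gas = −W_by = 33000 J.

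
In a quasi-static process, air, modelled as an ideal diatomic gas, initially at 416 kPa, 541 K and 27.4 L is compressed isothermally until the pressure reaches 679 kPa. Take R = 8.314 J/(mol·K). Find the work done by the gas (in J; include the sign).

-5580 J

n = P₁V₁/(RT₁) = 416×27.4/(8.314×541) = 2.53 mol.
Isothermal: T stays 541 K; PV = const ⇒ V₂ = 16.8 L, P₂ = 679 kPa.
W = nRT ln(V₂/V₁) = 2.53×8.314×541×ln(0.613) = -5580 J.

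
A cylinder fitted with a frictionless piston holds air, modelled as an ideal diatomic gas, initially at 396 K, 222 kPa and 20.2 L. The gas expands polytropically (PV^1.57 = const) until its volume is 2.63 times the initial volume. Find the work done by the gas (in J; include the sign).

3330 J

n = P₁V₁/(RT₁) = 222×20.2/(8.314×396) = 1.36 mol.
Polytropic n=1.57: T₂ = T₁(V₁/V₂)^(n−1) = 396×(0.380)^0.57 = 228 K; P₂ = P₁(V₁/V₂)^n = 48.6 kPa.
W = (P₁V₁−P₂V₂)/(n−1) = (222×20.2−48.6×53.1)/0.57 = 3330 J.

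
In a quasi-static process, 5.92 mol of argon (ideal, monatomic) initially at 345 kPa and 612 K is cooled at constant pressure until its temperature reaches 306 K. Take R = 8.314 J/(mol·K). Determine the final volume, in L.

43.7 L

V₁ = nRT₁/P₁ = 5.92×8.314×612/345 = 87.3 L.
Isobaric: P stays 345 kPa; V/T = const ⇒ T₂ = 306 K, V₂ = 43.7 L.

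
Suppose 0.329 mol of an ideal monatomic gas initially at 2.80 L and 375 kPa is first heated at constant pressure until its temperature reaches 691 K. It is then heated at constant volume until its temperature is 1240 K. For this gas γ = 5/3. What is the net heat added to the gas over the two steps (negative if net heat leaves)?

T₁ = P₁V₁/(nR) = 375×2.80/(0.329×8.314) = 384 K.
Step 1 — Isobaric: P stays 375 kPa; V/T = const ⇒ T₂ = 691 K, V₂ = 5.04 L.
W = PΔV = 375×(5.04−2.80) kPa·L = 840 J.
ΔU = nCvΔT = 0.329×12.5×(691−384) = 1260 J.
Q = ΔU + W = nCpΔT = 2100 J.
State after step 1: P = 375 kPa, V = 5.04 L, T = 691 K.
Step 2 — Isochoric: V stays 5.04 L; P/T = const ⇒ T₂ = 1240 K, P₂ = 673 kPa.
W = 0 (no volume change).
ΔU = nCvΔT = 0.329×12.5×(1240−691) = 2250 J.
Q = ΔU = 2250 J.
Net over both steps: W = 840 J, Q = 4350 J, ΔU = 3510 J.

4350 J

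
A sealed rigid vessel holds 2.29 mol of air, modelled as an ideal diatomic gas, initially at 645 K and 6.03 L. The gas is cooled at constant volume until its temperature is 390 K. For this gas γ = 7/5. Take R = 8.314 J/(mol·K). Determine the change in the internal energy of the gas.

P₁ = nRT₁/V₁ = 2.29×8.314×645/6.03 = 2040 kPa.
Isochoric: V stays 6.03 L; P/T = const ⇒ T₂ = 390 K, P₂ = 1230 kPa.
For an ideal gas ΔU = nCvΔT with Cv = (5/2)R = 20.8 J/(mol·K).
ΔU = 2.29×20.8×(390−645) = -12100 J.

-12100 J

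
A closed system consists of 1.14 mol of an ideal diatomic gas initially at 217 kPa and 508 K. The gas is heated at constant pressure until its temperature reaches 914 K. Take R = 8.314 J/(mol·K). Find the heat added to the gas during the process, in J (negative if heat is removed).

V₁ = nRT₁/P₁ = 1.14×8.314×508/217 = 22.2 L.
Isobaric: P stays 217 kPa; V/T = const ⇒ T₂ = 914 K, V₂ = 39.9 L.
W = PΔV = 217×(39.9−22.2) kPa·L = 3850 J.
ΔU = nCvΔT = 1.14×20.8×(914−508) = 9620 J.
Q = ΔU + W = nCpΔT = 13500 J.

13500 J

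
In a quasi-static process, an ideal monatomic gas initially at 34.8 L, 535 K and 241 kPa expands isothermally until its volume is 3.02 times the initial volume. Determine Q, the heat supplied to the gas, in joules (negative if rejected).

n = P₁V₁/(RT₁) = 241×34.8/(8.314×535) = 1.89 mol.
Isothermal: T stays 535 K; PV = const ⇒ V₂ = 105 L, P₂ = 79.8 kPa.
ΔU = 0 (ideal gas, T constant).
W = nRT ln(V₂/V₁) = 1.89×8.314×535×ln(3.02) = 9270 J.
Q = ΔU + W = 9270 J.

9270 J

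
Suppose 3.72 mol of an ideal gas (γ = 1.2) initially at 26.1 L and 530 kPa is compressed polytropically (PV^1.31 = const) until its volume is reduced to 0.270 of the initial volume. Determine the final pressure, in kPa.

2950 kPa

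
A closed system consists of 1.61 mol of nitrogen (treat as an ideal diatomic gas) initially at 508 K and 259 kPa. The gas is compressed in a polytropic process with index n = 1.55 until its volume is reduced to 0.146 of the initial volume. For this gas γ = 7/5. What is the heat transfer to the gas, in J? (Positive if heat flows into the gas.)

8720 J

V₁ = nRT₁/P₁ = 1.61×8.314×508/259 = 26.3 L.
Polytropic n=1.55: T₂ = T₁(V₁/V₂)^(n−1) = 508×(6.85)^0.55 = 1460 K; P₂ = P₁(V₁/V₂)^n = 5110 kPa.
W = (P₁V₁−P₂V₂)/(n−1) = (259×26.3−5110×3.83)/0.55 = -23300 J.
ΔU = nCvΔT = 1.61×20.8×(1460−508) = 32000 J.
Q = ΔU + W = 8720 J.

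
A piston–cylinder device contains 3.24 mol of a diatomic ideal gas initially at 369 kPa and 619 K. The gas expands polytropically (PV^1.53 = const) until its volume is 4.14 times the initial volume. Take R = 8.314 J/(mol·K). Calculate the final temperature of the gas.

V₁ = nRT₁/P₁ = 3.24×8.314×619/369 = 45.2 L.
Polytropic n=1.53: T₂ = T₁(V₁/V₂)^(n−1) = 619×(0.242)^0.53 = 292 K; P₂ = P₁(V₁/V₂)^n = 42.0 kPa.

292 K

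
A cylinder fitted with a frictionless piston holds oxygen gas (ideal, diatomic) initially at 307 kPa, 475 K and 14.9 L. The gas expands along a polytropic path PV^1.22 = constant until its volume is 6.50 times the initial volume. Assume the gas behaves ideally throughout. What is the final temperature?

Polytropic n=1.22: T₂ = T₁(V₁/V₂)^(n−1) = 475×(0.154)^0.22 = 315 K; P₂ = P₁(V₁/V₂)^n = 31.3 kPa.

315 K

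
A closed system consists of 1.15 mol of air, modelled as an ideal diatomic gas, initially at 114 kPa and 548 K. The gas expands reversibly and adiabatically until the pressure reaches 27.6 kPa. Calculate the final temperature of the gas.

V₁ = nRT₁/P₁ = 1.15×8.314×548/114 = 46.0 L.
Adiabatic: T₂/T₁ = (P₂/P₁)^((γ−1)/γ) ⇒ T₂ = 548×(0.242)^0.286 = 365 K; V₂ = 127 L.

365 K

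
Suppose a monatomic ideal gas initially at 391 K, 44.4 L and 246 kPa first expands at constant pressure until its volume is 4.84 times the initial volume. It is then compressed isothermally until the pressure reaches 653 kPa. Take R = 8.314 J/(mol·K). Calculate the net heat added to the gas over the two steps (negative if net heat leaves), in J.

n = P₁V₁/(RT₁) = 246×44.4/(8.314×391) = 3.36 mol.
Step 1 — Isobaric: P stays 246 kPa; V/T = const ⇒ T₂ = 1890 K, V₂ = 215 L.
W = PΔV = 246×(215−44.4) kPa·L = 41900 J.
ΔU = nCvΔT = 3.36×12.5×(1890−391) = 62900 J.
Q = ΔU + W = nCpΔT = 105000 J.
State after step 1: P = 246 kPa, V = 215 L, T = 1890 K.
Step 2 — Isothermal: T stays 1890 K; PV = const ⇒ V₂ = 81.0 L, P₂ = 653 kPa.
ΔU = 0 (ideal gas, T constant).
W = nRT ln(V₂/V₁) = 3.36×8.314×1890×ln(0.377) = -51600 J.
Q = ΔU + W = -51600 J.
Net over both steps: W = -9670 J, Q = 53200 J, ΔU = 62900 J.

53200 J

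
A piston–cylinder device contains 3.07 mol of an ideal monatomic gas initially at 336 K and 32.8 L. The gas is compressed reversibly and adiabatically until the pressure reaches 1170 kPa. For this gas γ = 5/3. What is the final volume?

13.3 L

P₁ = nRT₁/V₁ = 3.07×8.314×336/32.8 = 261 kPa.
Adiabatic: T₂/T₁ = (P₂/P₁)^((γ−1)/γ) ⇒ T₂ = 336×(4.47)^0.400 = 612 K; V₂ = 13.3 L.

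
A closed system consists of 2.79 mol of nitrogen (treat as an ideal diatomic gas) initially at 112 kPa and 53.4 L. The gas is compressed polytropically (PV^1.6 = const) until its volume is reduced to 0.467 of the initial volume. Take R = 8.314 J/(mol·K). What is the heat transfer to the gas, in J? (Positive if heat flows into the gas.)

T₁ = P₁V₁/(nR) = 112×53.4/(2.79×8.314) = 258 K.
Polytropic n=1.6: T₂ = T₁(V₁/V₂)^(n−1) = 258×(2.14)^0.60 = 407 K; P₂ = P₁(V₁/V₂)^n = 379 kPa.
W = (P₁V₁−P₂V₂)/(n−1) = (112×53.4−379×24.9)/0.60 = -5770 J.
ΔU = nCvΔT = 2.79×20.8×(407−258) = 8660 J.
Q = ΔU + W = 2890 J.

2890 J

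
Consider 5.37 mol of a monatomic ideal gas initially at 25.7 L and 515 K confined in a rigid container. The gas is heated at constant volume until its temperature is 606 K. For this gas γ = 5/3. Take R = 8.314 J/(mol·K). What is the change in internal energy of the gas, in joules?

6090 J

P₁ = nRT₁/V₁ = 5.37×8.314×515/25.7 = 895 kPa.
Isochoric: V stays 25.7 L; P/T = const ⇒ T₂ = 606 K, P₂ = 1050 kPa.
For an ideal gas ΔU = nCvΔT with Cv = (3/2)R = 12.5 J/(mol·K).
ΔU = 5.37×12.5×(606−515) = 6090 J.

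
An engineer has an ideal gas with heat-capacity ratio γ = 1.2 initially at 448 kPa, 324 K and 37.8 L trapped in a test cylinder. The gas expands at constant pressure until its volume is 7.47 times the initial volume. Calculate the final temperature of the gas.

Isobaric: P stays 448 kPa; V/T = const ⇒ T₂ = 2420 K, V₂ = 282 L.

2420 K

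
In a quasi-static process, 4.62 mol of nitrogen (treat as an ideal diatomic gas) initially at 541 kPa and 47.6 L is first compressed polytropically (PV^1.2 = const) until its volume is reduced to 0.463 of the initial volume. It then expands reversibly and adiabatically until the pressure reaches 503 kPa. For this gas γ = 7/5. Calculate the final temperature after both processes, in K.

588 K

T₁ = P₁V₁/(nR) = 541×47.6/(4.62×8.314) = 670 K.
Step 1 — Polytropic n=1.2: T₂ = T₁(V₁/V₂)^(n−1) = 670×(2.16)^0.20 = 782 K; P₂ = P₁(V₁/V₂)^n = 1360 kPa.
W = (P₁V₁−P₂V₂)/(n−1) = (541×47.6−1360×22.0)/0.20 = -21400 J.
ΔU = nCvΔT = 4.62×20.8×(782−670) = 10700 J.
Q = ΔU + W = -10700 J.
State after step 1: P = 1360 kPa, V = 22.0 L, T = 782 K.
Step 2 — Adiabatic: T₂/T₁ = (P₂/P₁)^((γ−1)/γ) ⇒ T₂ = 782×(0.369)^0.286 = 588 K; V₂ = 44.9 L.
ΔU = nCvΔT = 4.62×20.8×(588−782) = -18600 J.
Q = 0 for an adiabatic process, so W = −ΔU = 18600 J.
Net over both steps: W = -2820 J, Q = -10700 J, ΔU = -7890 J.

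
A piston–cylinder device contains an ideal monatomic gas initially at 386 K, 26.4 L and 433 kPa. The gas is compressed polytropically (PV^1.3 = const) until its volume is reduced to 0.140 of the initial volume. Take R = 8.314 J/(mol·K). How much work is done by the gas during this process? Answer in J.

n = P₁V₁/(RT₁) = 433×26.4/(8.314×386) = 3.56 mol.
Polytropic n=1.3: T₂ = T₁(V₁/V₂)^(n−1) = 386×(7.14)^0.30 = 696 K; P₂ = P₁(V₁/V₂)^n = 5580 kPa.
W = (P₁V₁−P₂V₂)/(n−1) = (433×26.4−5580×3.70)/0.30 = -30600 J.

-30600 J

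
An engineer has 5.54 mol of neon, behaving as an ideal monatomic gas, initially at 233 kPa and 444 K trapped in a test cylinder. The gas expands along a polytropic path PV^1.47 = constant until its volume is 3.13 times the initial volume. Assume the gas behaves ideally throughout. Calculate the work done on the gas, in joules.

V₁ = nRT₁/P₁ = 5.54×8.314×444/233 = 87.8 L.
Polytropic n=1.47: T₂ = T₁(V₁/V₂)^(n−1) = 444×(0.319)^0.47 = 260 K; P₂ = P₁(V₁/V₂)^n = 43.5 kPa.
W = (P₁V₁−P₂V₂)/(n−1) = (233×87.8−43.5×275)/0.47 = 18100 J.
Work done on the gas = −W_by = -18100 J.

-18100 J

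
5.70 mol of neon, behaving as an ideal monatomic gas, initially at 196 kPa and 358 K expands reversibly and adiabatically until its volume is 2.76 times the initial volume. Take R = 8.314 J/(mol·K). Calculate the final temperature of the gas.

182 K

V₁ = nRT₁/P₁ = 5.70×8.314×358/196 = 86.6 L.
Adiabatic: TV^(γ−1) = const ⇒ T₂ = 358×(0.362)^0.667 = 182 K; PV^γ = const ⇒ P₂ = 36.1 kPa.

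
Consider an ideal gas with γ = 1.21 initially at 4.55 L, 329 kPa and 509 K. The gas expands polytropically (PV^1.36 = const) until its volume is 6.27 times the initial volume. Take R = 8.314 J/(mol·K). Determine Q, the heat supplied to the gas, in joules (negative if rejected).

n = P₁V₁/(RT₁) = 329×4.55/(8.314×509) = 0.354 mol.
Polytropic n=1.36: T₂ = T₁(V₁/V₂)^(n−1) = 509×(0.159)^0.36 = 263 K; P₂ = P₁(V₁/V₂)^n = 27.1 kPa.
W = (P₁V₁−P₂V₂)/(n−1) = (329×4.55−27.1×28.5)/0.36 = 2010 J.
ΔU = nCvΔT = 0.354×39.6×(263−509) = -3450 J.
Q = ΔU + W = -1440 J.

-1440 J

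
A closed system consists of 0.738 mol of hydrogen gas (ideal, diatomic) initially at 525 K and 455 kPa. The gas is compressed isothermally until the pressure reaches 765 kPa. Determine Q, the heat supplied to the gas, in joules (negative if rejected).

-1670 J

V₁ = nRT₁/P₁ = 0.738×8.314×525/455 = 7.08 L.
Isothermal: T stays 525 K; PV = const ⇒ V₂ = 4.21 L, P₂ = 765 kPa.
ΔU = 0 (ideal gas, T constant).
W = nRT ln(V₂/V₁) = 0.738×8.314×525×ln(0.595) = -1670 J.
Q = ΔU + W = -1670 J.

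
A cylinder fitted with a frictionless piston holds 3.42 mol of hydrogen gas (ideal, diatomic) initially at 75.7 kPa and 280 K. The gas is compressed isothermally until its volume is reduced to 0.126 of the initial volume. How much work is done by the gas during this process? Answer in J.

V₁ = nRT₁/P₁ = 3.42×8.314×280/75.7 = 105 L.
Isothermal: T stays 280 K; PV = const ⇒ V₂ = 13.3 L, P₂ = 601 kPa.
W = nRT ln(V₂/V₁) = 3.42×8.314×280×ln(0.126) = -16500 J.

-16500 J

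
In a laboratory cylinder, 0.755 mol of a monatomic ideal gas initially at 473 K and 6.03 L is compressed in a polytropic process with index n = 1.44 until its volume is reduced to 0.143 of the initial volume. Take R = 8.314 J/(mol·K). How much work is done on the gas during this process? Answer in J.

9130 J

P₁ = nRT₁/V₁ = 0.755×8.314×473/6.03 = 492 kPa.
Polytropic n=1.44: T₂ = T₁(V₁/V₂)^(n−1) = 473×(6.99)^0.44 = 1110 K; P₂ = P₁(V₁/V₂)^n = 8100 kPa.
W = (P₁V₁−P₂V₂)/(n−1) = (492×6.03−8100×0.862)/0.44 = -9130 J.
Work done on the gas = −W_by = 9130 J.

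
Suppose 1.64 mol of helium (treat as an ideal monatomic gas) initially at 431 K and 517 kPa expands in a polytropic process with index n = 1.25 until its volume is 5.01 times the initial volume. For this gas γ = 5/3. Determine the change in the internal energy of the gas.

-2920 J

V₁ = nRT₁/P₁ = 1.64×8.314×431/517 = 11.4 L.
Polytropic n=1.25: T₂ = T₁(V₁/V₂)^(n−1) = 431×(0.200)^0.25 = 288 K; P₂ = P₁(V₁/V₂)^n = 69.0 kPa.
For an ideal gas ΔU = nCvΔT with Cv = (3/2)R = 12.5 J/(mol·K).
ΔU = 1.64×12.5×(288−431) = -2920 J.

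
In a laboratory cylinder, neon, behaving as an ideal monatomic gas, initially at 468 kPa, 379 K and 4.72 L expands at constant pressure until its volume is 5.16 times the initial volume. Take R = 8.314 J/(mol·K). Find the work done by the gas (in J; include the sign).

n = P₁V₁/(RT₁) = 468×4.72/(8.314×379) = 0.701 mol.
Isobaric: P stays 468 kPa; V/T = const ⇒ T₂ = 1960 K, V₂ = 24.4 L.
W = PΔV = 468×(24.4−4.72) kPa·L = 9190 J.

9190 J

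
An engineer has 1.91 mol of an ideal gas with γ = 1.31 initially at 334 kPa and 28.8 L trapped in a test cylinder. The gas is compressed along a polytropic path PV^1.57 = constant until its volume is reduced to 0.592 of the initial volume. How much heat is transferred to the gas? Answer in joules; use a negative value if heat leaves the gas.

T₁ = P₁V₁/(nR) = 334×28.8/(1.91×8.314) = 606 K.
Polytropic n=1.57: T₂ = T₁(V₁/V₂)^(n−1) = 606×(1.69)^0.57 = 817 K; P₂ = P₁(V₁/V₂)^n = 761 kPa.
W = (P₁V₁−P₂V₂)/(n−1) = (334×28.8−761×17.0)/0.57 = -5880 J.
ΔU = nCvΔT = 1.91×26.8×(817−606) = 10800 J.
Q = ΔU + W = 4930 J.

4930 J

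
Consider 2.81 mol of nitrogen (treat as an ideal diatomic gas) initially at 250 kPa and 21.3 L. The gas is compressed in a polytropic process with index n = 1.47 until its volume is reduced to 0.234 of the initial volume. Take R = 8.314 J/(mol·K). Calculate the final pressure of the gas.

2110 kPa

T₁ = P₁V₁/(nR) = 250×21.3/(2.81×8.314) = 228 K.
Polytropic n=1.47: T₂ = T₁(V₁/V₂)^(n−1) = 228×(4.27)^0.47 = 451 K; P₂ = P₁(V₁/V₂)^n = 2110 kPa.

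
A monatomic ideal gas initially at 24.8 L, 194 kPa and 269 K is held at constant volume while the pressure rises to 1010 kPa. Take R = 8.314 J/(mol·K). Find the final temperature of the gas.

1400 K

Isochoric: V stays 24.8 L; P/T = const ⇒ T₂ = 1400 K, P₂ = 1010 kPa.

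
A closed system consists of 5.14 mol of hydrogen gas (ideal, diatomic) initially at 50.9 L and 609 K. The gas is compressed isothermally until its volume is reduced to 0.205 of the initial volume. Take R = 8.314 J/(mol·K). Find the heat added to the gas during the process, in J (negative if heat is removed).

P₁ = nRT₁/V₁ = 5.14×8.314×609/50.9 = 511 kPa.
Isothermal: T stays 609 K; PV = const ⇒ V₂ = 10.4 L, P₂ = 2490 kPa.
ΔU = 0 (ideal gas, T constant).
W = nRT ln(V₂/V₁) = 5.14×8.314×609×ln(0.205) = -41200 J.
Q = ΔU + W = -41200 J.

-41200 J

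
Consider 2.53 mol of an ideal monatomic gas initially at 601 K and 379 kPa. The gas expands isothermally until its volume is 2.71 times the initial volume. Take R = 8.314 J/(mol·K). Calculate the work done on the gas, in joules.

V₁ = nRT₁/P₁ = 2.53×8.314×601/379 = 33.4 L.
Isothermal: T stays 601 K; PV = const ⇒ V₂ = 90.4 L, P₂ = 140 kPa.
W = nRT ln(V₂/V₁) = 2.53×8.314×601×ln(2.71) = 12600 J.
Work done on the gas = −W_by = -12600 J.

-12600 J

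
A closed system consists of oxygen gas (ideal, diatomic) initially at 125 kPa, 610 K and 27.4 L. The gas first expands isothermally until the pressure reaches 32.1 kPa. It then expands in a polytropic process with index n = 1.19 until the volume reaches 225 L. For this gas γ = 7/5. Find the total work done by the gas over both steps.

7040 J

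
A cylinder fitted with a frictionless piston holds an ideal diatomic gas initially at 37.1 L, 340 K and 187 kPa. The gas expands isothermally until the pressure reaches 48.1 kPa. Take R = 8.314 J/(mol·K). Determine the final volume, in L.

Isothermal: T stays 340 K; PV = const ⇒ V₂ = 144 L, P₂ = 48.1 kPa.

144 L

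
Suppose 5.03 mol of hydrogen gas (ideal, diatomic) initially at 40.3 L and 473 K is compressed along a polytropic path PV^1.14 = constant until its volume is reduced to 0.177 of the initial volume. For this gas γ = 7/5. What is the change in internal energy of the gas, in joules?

13600 J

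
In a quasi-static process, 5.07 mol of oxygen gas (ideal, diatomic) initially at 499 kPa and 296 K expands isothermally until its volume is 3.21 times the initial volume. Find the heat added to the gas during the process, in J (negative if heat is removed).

14600 J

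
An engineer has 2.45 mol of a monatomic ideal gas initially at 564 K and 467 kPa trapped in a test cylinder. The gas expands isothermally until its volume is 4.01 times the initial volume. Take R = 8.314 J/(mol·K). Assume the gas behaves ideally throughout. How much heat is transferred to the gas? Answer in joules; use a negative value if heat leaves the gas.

16000 J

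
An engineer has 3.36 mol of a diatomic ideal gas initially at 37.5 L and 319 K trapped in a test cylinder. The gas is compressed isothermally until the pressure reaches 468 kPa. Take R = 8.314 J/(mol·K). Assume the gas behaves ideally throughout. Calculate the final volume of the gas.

P₁ = nRT₁/V₁ = 3.36×8.314×319/37.5 = 238 kPa.
Isothermal: T stays 319 K; PV = const ⇒ V₂ = 19.0 L, P₂ = 468 kPa.

19.0 L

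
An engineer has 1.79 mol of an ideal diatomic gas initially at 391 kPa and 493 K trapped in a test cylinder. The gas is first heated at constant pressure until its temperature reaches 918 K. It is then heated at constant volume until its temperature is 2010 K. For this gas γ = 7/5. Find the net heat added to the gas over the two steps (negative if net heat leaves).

62800 J

V₁ = nRT₁/P₁ = 1.79×8.314×493/391 = 18.8 L.
Step 1 — Isobaric: P stays 391 kPa; V/T = const ⇒ T₂ = 918 K, V₂ = 34.9 L.
W = PΔV = 391×(34.9−18.8) kPa·L = 6320 J.
ΔU = nCvΔT = 1.79×20.8×(918−493) = 15800 J.
Q = ΔU + W = nCpΔT = 22100 J.
State after step 1: P = 391 kPa, V = 34.9 L, T = 918 K.
Step 2 — Isochoric: V stays 34.9 L; P/T = const ⇒ T₂ = 2010 K, P₂ = 856 kPa.
W = 0 (no volume change).
ΔU = nCvΔT = 1.79×20.8×(2010−918) = 40600 J.
Q = ΔU = 40600 J.
Net over both steps: W = 6320 J, Q = 62800 J, ΔU = 56400 J.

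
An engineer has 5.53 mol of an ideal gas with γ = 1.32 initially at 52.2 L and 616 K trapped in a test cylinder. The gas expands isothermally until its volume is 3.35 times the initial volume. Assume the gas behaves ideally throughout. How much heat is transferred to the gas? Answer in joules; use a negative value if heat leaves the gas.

34200 J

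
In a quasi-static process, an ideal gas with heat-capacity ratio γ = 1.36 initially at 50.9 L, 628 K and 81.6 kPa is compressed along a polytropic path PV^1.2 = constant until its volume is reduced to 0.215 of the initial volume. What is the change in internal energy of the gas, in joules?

4150 J

n = P₁V₁/(RT₁) = 81.6×50.9/(8.314×628) = 0.795 mol.
Polytropic n=1.2: T₂ = T₁(V₁/V₂)^(n−1) = 628×(4.65)^0.20 = 854 K; P₂ = P₁(V₁/V₂)^n = 516 kPa.
For an ideal gas ΔU = nCvΔT with Cv = R/(γ−1) = 23.1 J/(mol·K).
ΔU = 0.795×23.1×(854−628) = 4150 J.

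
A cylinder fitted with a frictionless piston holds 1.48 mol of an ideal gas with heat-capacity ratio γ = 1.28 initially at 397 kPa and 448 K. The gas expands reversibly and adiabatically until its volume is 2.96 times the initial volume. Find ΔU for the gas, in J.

-5160 J

V₁ = nRT₁/P₁ = 1.48×8.314×448/397 = 13.9 L.
Adiabatic: TV^(γ−1) = const ⇒ T₂ = 448×(0.338)^0.280 = 331 K; PV^γ = const ⇒ P₂ = 99.0 kPa.
For an ideal gas ΔU = nCvΔT with Cv = R/(γ−1) = 29.7 J/(mol·K).
ΔU = 1.48×29.7×(331−448) = -5160 J.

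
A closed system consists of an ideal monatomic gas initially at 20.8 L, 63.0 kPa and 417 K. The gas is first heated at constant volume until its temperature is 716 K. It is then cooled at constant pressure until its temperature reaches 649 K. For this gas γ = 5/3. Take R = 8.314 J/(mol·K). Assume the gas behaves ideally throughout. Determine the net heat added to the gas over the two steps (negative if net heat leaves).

n = P₁V₁/(RT₁) = 63.0×20.8/(8.314×417) = 0.378 mol.
Step 1 — Isochoric: V stays 20.8 L; P/T = const ⇒ T₂ = 716 K, P₂ = 108 kPa.
W = 0 (no volume change).
ΔU = nCvΔT = 0.378×12.5×(716−417) = 1410 J.
Q = ΔU = 1410 J.
State after step 1: P = 108 kPa, V = 20.8 L, T = 716 K.
Step 2 — Isobaric: P stays 108 kPa; V/T = const ⇒ T₂ = 649 K, V₂ = 18.9 L.
W = PΔV = 108×(18.9−20.8) kPa·L = -211 J.
ΔU = nCvΔT = 0.378×12.5×(649−716) = -316 J.
Q = ΔU + W = nCpΔT = -526 J.
Net over both steps: W = -211 J, Q = 883 J, ΔU = 1090 J.

883 J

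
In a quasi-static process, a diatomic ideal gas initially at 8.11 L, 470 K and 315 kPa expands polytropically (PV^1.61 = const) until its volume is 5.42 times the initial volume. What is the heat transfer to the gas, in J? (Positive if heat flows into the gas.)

n = P₁V₁/(RT₁) = 315×8.11/(8.314×470) = 0.654 mol.
Polytropic n=1.61: T₂ = T₁(V₁/V₂)^(n−1) = 470×(0.185)^0.61 = 168 K; P₂ = P₁(V₁/V₂)^n = 20.7 kPa.
W = (P₁V₁−P₂V₂)/(n−1) = (315×8.11−20.7×44.0)/0.61 = 2690 J.
ΔU = nCvΔT = 0.654×20.8×(168−470) = -4110 J.
Q = ΔU + W = -1410 J.

-1410 J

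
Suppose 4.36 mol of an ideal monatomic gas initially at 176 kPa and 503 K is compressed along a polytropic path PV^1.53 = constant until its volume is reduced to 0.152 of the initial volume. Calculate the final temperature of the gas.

1370 K

V₁ = nRT₁/P₁ = 4.36×8.314×503/176 = 104 L.
Polytropic n=1.53: T₂ = T₁(V₁/V₂)^(n−1) = 503×(6.58)^0.53 = 1370 K; P₂ = P₁(V₁/V₂)^n = 3140 kPa.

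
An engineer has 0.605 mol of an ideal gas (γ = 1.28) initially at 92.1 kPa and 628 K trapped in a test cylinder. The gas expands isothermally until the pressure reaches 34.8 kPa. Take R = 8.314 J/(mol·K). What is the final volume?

90.8 L

V₁ = nRT₁/P₁ = 0.605×8.314×628/92.1 = 34.3 L.
Isothermal: T stays 628 K; PV = const ⇒ V₂ = 90.8 L, P₂ = 34.8 kPa.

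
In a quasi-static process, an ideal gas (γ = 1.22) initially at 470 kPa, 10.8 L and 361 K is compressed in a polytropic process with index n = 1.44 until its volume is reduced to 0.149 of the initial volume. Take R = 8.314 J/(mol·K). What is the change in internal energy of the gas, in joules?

30200 J

n = P₁V₁/(RT₁) = 470×10.8/(8.314×361) = 1.69 mol.
Polytropic n=1.44: T₂ = T₁(V₁/V₂)^(n−1) = 361×(6.71)^0.44 = 834 K; P₂ = P₁(V₁/V₂)^n = 7290 kPa.
For an ideal gas ΔU = nCvΔT with Cv = R/(γ−1) = 37.8 J/(mol·K).
ΔU = 1.69×37.8×(834−361) = 30200 J.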